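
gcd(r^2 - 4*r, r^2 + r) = r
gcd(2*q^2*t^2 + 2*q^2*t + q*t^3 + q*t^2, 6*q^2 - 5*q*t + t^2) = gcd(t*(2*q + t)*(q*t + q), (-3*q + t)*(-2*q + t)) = 1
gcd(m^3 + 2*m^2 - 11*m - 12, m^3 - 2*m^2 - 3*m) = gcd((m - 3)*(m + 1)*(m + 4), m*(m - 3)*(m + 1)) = m^2 - 2*m - 3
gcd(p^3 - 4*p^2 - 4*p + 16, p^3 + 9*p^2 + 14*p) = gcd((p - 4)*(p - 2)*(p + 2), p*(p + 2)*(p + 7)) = p + 2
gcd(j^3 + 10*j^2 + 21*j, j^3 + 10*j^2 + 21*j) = j^3 + 10*j^2 + 21*j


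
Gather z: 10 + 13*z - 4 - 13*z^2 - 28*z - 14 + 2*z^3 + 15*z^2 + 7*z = 2*z^3 + 2*z^2 - 8*z - 8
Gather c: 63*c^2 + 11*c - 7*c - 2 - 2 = 63*c^2 + 4*c - 4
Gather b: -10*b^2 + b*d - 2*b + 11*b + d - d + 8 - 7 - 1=-10*b^2 + b*(d + 9)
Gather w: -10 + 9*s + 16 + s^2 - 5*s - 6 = s^2 + 4*s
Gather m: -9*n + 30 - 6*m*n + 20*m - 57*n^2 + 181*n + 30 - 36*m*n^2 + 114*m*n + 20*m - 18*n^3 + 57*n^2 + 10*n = m*(-36*n^2 + 108*n + 40) - 18*n^3 + 182*n + 60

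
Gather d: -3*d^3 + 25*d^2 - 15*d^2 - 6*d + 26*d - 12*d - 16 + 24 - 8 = -3*d^3 + 10*d^2 + 8*d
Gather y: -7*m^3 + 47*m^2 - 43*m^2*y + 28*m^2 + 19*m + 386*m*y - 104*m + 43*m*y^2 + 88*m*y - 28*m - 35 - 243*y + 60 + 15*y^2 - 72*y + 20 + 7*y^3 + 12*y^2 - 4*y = -7*m^3 + 75*m^2 - 113*m + 7*y^3 + y^2*(43*m + 27) + y*(-43*m^2 + 474*m - 319) + 45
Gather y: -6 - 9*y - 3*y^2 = -3*y^2 - 9*y - 6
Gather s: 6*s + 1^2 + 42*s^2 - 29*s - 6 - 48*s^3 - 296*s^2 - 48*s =-48*s^3 - 254*s^2 - 71*s - 5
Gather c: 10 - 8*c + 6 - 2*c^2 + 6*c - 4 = -2*c^2 - 2*c + 12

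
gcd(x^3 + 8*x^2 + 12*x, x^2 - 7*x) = x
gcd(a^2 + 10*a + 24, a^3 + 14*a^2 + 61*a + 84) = a + 4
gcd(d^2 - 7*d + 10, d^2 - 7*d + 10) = d^2 - 7*d + 10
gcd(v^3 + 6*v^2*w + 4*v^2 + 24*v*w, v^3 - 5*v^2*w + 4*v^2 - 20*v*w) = v^2 + 4*v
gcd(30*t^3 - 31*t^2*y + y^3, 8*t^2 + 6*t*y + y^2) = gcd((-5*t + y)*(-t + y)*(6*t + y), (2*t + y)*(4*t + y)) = 1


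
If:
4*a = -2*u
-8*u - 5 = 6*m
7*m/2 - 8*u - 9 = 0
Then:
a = 143/304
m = 8/19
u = -143/152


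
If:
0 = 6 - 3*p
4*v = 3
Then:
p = 2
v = 3/4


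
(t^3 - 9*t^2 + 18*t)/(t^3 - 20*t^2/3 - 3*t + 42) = 3*t/(3*t + 7)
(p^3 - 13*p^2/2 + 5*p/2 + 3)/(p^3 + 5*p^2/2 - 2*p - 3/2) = (p - 6)/(p + 3)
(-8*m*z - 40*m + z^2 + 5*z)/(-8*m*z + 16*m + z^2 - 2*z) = (z + 5)/(z - 2)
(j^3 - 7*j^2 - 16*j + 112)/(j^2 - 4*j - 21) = (j^2 - 16)/(j + 3)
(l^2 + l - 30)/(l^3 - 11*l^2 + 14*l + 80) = (l + 6)/(l^2 - 6*l - 16)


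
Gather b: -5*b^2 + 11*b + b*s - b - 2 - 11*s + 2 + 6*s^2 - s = -5*b^2 + b*(s + 10) + 6*s^2 - 12*s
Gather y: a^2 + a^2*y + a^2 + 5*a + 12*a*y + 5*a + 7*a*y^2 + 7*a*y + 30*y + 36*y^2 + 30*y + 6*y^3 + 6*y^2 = 2*a^2 + 10*a + 6*y^3 + y^2*(7*a + 42) + y*(a^2 + 19*a + 60)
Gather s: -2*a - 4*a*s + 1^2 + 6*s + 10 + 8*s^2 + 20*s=-2*a + 8*s^2 + s*(26 - 4*a) + 11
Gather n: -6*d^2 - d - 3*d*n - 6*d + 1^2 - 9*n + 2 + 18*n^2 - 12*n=-6*d^2 - 7*d + 18*n^2 + n*(-3*d - 21) + 3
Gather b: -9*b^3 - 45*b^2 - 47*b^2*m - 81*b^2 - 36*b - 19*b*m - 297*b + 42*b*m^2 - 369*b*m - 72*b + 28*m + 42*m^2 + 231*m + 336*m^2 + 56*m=-9*b^3 + b^2*(-47*m - 126) + b*(42*m^2 - 388*m - 405) + 378*m^2 + 315*m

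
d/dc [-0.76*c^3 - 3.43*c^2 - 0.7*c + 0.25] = -2.28*c^2 - 6.86*c - 0.7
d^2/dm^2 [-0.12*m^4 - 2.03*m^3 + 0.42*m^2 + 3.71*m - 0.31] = -1.44*m^2 - 12.18*m + 0.84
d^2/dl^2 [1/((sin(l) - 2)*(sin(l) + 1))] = (-4*sin(l)^3 + 7*sin(l)^2 - 10*sin(l) + 6)/((sin(l) - 2)^3*(sin(l) + 1)^2)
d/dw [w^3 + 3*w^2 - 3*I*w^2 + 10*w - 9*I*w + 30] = 3*w^2 + 6*w*(1 - I) + 10 - 9*I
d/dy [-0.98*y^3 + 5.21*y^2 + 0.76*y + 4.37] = -2.94*y^2 + 10.42*y + 0.76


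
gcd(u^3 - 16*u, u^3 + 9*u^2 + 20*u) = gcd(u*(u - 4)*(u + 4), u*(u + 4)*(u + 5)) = u^2 + 4*u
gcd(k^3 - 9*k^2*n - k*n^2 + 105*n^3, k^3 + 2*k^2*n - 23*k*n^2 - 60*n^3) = k^2 - 2*k*n - 15*n^2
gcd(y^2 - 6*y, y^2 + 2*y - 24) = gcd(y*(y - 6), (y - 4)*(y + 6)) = 1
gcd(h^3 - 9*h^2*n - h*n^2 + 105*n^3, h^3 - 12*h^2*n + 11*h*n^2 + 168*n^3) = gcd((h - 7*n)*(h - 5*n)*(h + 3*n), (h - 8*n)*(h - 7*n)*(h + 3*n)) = h^2 - 4*h*n - 21*n^2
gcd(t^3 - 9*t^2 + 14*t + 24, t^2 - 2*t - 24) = t - 6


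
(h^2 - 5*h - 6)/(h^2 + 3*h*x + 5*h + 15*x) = (h^2 - 5*h - 6)/(h^2 + 3*h*x + 5*h + 15*x)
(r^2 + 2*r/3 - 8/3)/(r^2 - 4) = (r - 4/3)/(r - 2)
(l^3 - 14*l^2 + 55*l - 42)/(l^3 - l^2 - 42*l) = (l^2 - 7*l + 6)/(l*(l + 6))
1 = 1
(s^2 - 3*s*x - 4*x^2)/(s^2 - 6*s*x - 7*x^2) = (-s + 4*x)/(-s + 7*x)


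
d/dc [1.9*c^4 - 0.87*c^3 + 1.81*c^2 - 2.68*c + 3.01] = 7.6*c^3 - 2.61*c^2 + 3.62*c - 2.68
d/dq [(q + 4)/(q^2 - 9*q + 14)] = (q^2 - 9*q - (q + 4)*(2*q - 9) + 14)/(q^2 - 9*q + 14)^2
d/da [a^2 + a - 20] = 2*a + 1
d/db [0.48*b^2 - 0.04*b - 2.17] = 0.96*b - 0.04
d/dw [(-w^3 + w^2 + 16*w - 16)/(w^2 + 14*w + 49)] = (-w^3 - 21*w^2 - 2*w + 144)/(w^3 + 21*w^2 + 147*w + 343)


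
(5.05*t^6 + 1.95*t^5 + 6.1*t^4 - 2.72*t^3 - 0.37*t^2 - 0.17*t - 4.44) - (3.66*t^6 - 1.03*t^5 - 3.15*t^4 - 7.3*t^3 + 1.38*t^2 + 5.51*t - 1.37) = 1.39*t^6 + 2.98*t^5 + 9.25*t^4 + 4.58*t^3 - 1.75*t^2 - 5.68*t - 3.07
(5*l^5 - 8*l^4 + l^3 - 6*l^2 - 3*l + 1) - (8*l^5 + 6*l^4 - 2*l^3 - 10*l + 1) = -3*l^5 - 14*l^4 + 3*l^3 - 6*l^2 + 7*l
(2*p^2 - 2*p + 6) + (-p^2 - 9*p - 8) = p^2 - 11*p - 2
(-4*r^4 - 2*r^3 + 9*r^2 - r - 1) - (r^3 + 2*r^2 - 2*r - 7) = -4*r^4 - 3*r^3 + 7*r^2 + r + 6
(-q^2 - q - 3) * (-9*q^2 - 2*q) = 9*q^4 + 11*q^3 + 29*q^2 + 6*q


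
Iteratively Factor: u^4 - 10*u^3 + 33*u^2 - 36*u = (u - 3)*(u^3 - 7*u^2 + 12*u) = u*(u - 3)*(u^2 - 7*u + 12) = u*(u - 3)^2*(u - 4)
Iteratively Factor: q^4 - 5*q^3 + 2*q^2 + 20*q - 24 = (q + 2)*(q^3 - 7*q^2 + 16*q - 12) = (q - 2)*(q + 2)*(q^2 - 5*q + 6) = (q - 3)*(q - 2)*(q + 2)*(q - 2)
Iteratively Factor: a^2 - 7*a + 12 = (a - 4)*(a - 3)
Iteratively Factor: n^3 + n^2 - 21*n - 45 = (n - 5)*(n^2 + 6*n + 9) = (n - 5)*(n + 3)*(n + 3)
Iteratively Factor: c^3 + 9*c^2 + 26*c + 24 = (c + 2)*(c^2 + 7*c + 12) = (c + 2)*(c + 4)*(c + 3)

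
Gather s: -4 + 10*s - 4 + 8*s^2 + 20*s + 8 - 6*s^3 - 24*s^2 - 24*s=-6*s^3 - 16*s^2 + 6*s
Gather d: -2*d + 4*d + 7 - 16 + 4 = 2*d - 5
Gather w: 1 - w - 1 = -w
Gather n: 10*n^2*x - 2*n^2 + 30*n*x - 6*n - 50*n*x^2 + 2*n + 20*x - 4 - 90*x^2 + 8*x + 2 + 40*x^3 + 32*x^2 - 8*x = n^2*(10*x - 2) + n*(-50*x^2 + 30*x - 4) + 40*x^3 - 58*x^2 + 20*x - 2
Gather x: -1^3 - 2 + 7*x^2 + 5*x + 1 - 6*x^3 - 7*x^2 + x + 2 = -6*x^3 + 6*x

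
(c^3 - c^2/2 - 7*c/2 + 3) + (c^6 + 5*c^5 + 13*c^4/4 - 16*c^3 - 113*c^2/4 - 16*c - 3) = c^6 + 5*c^5 + 13*c^4/4 - 15*c^3 - 115*c^2/4 - 39*c/2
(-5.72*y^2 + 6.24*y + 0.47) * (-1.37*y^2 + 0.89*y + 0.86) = 7.8364*y^4 - 13.6396*y^3 - 0.00950000000000006*y^2 + 5.7847*y + 0.4042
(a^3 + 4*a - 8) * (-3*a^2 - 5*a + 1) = -3*a^5 - 5*a^4 - 11*a^3 + 4*a^2 + 44*a - 8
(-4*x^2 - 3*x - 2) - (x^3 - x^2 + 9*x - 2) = -x^3 - 3*x^2 - 12*x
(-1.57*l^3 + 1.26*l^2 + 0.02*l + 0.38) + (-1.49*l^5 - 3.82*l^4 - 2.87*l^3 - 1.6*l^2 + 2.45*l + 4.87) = -1.49*l^5 - 3.82*l^4 - 4.44*l^3 - 0.34*l^2 + 2.47*l + 5.25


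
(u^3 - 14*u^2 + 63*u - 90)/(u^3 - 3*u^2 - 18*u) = (u^2 - 8*u + 15)/(u*(u + 3))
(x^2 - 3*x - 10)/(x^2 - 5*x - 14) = (x - 5)/(x - 7)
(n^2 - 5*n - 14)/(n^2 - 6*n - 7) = (n + 2)/(n + 1)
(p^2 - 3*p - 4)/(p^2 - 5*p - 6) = (p - 4)/(p - 6)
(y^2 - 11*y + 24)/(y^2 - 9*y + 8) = (y - 3)/(y - 1)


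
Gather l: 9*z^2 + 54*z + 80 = 9*z^2 + 54*z + 80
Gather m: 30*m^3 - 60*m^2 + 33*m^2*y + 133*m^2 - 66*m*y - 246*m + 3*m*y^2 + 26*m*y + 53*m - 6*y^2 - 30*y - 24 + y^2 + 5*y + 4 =30*m^3 + m^2*(33*y + 73) + m*(3*y^2 - 40*y - 193) - 5*y^2 - 25*y - 20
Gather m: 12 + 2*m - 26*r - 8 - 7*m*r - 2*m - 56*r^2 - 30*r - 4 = -7*m*r - 56*r^2 - 56*r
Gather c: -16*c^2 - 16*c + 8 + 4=-16*c^2 - 16*c + 12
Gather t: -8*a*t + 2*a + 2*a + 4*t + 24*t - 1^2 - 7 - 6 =4*a + t*(28 - 8*a) - 14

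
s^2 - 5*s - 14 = (s - 7)*(s + 2)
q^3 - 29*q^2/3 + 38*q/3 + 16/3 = (q - 8)*(q - 2)*(q + 1/3)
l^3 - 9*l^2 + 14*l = l*(l - 7)*(l - 2)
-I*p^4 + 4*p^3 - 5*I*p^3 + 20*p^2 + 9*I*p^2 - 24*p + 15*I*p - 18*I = (p + 6)*(p + I)*(p + 3*I)*(-I*p + I)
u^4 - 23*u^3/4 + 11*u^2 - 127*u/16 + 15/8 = (u - 5/2)*(u - 2)*(u - 3/4)*(u - 1/2)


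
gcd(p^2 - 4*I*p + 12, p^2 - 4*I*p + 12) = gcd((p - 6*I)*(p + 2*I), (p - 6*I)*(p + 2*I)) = p^2 - 4*I*p + 12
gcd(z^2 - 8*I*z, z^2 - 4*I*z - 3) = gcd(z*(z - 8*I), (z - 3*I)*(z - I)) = 1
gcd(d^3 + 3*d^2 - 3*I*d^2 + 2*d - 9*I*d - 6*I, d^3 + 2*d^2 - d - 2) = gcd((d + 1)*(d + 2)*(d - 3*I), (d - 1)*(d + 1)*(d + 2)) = d^2 + 3*d + 2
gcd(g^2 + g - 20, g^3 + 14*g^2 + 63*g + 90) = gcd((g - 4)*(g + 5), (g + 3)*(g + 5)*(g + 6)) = g + 5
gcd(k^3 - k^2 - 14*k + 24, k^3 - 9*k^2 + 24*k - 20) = k - 2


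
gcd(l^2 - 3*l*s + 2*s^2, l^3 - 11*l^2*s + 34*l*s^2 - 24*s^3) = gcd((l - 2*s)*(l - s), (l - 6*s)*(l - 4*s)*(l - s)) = -l + s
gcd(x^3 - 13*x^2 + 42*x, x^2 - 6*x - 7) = x - 7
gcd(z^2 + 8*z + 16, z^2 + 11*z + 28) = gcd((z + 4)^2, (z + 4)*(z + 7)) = z + 4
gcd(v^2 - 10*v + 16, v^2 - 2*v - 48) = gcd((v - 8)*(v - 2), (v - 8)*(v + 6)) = v - 8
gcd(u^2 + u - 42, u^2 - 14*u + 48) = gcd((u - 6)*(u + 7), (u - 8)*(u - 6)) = u - 6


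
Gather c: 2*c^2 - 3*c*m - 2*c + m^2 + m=2*c^2 + c*(-3*m - 2) + m^2 + m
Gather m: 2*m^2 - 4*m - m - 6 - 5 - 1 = 2*m^2 - 5*m - 12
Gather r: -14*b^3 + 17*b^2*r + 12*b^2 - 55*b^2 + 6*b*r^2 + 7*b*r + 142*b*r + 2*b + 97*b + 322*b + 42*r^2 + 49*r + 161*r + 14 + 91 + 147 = -14*b^3 - 43*b^2 + 421*b + r^2*(6*b + 42) + r*(17*b^2 + 149*b + 210) + 252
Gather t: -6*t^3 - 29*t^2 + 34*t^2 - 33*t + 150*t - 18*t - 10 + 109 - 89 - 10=-6*t^3 + 5*t^2 + 99*t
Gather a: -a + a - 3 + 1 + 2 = 0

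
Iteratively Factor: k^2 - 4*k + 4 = (k - 2)*(k - 2)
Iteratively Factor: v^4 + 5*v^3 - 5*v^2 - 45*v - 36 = (v + 1)*(v^3 + 4*v^2 - 9*v - 36) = (v + 1)*(v + 4)*(v^2 - 9) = (v - 3)*(v + 1)*(v + 4)*(v + 3)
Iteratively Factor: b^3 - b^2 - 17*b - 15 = (b + 3)*(b^2 - 4*b - 5) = (b + 1)*(b + 3)*(b - 5)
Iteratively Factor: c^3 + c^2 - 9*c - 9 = (c - 3)*(c^2 + 4*c + 3) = (c - 3)*(c + 1)*(c + 3)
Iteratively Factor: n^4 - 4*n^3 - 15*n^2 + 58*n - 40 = (n + 4)*(n^3 - 8*n^2 + 17*n - 10) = (n - 1)*(n + 4)*(n^2 - 7*n + 10) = (n - 5)*(n - 1)*(n + 4)*(n - 2)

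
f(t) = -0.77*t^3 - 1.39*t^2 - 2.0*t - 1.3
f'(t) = -2.31*t^2 - 2.78*t - 2.0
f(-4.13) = 37.49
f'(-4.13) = -29.92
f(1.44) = -9.36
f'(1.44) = -10.79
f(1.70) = -12.50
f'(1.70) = -13.40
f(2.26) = -21.81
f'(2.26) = -20.08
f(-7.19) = 227.43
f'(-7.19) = -101.43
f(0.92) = -4.92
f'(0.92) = -6.51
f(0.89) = -4.72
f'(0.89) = -6.30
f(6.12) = -242.10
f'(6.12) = -105.53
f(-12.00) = 1153.10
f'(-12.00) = -301.28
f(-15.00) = 2314.70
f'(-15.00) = -480.05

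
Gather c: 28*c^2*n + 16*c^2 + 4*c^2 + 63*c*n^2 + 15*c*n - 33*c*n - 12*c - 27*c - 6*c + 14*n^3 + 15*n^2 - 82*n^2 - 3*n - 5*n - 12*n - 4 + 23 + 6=c^2*(28*n + 20) + c*(63*n^2 - 18*n - 45) + 14*n^3 - 67*n^2 - 20*n + 25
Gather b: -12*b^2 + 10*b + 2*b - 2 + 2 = -12*b^2 + 12*b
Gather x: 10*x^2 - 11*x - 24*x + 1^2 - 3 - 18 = 10*x^2 - 35*x - 20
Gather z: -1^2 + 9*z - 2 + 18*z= 27*z - 3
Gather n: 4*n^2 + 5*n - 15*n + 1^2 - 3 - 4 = 4*n^2 - 10*n - 6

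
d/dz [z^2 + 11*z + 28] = 2*z + 11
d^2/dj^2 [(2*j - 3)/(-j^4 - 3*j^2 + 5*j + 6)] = 2*(-(2*j - 3)*(4*j^3 + 6*j - 5)^2 + (8*j^3 + 12*j + 3*(2*j - 3)*(2*j^2 + 1) - 10)*(j^4 + 3*j^2 - 5*j - 6))/(j^4 + 3*j^2 - 5*j - 6)^3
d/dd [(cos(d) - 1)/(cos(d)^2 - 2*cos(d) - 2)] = (cos(d)^2 - 2*cos(d) + 4)*sin(d)/(sin(d)^2 + 2*cos(d) + 1)^2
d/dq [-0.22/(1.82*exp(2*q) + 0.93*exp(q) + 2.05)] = (0.8008*exp(q) + 0.2046)*exp(q)/(1.82*exp(2*q) + 0.93*exp(q) + 2.05)^2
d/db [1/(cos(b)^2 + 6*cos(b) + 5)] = 2*(cos(b) + 3)*sin(b)/(cos(b)^2 + 6*cos(b) + 5)^2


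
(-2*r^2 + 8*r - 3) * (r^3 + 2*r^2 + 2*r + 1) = -2*r^5 + 4*r^4 + 9*r^3 + 8*r^2 + 2*r - 3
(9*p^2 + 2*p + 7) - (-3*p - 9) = 9*p^2 + 5*p + 16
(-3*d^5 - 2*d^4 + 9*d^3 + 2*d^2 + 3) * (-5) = 15*d^5 + 10*d^4 - 45*d^3 - 10*d^2 - 15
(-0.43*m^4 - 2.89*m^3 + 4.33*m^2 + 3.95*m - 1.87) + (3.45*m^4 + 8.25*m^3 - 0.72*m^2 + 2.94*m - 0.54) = 3.02*m^4 + 5.36*m^3 + 3.61*m^2 + 6.89*m - 2.41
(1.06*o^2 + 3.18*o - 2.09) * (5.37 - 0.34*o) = -0.3604*o^3 + 4.611*o^2 + 17.7872*o - 11.2233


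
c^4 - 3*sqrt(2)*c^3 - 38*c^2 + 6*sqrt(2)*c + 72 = (c - 6*sqrt(2))*(c - sqrt(2))*(c + sqrt(2))*(c + 3*sqrt(2))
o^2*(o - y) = o^3 - o^2*y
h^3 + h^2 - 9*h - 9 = (h - 3)*(h + 1)*(h + 3)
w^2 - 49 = (w - 7)*(w + 7)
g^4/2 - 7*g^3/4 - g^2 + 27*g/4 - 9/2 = (g/2 + 1)*(g - 3)*(g - 3/2)*(g - 1)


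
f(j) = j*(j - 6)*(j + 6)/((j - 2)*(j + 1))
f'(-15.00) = 1.13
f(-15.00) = -11.91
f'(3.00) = 23.06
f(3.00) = -20.25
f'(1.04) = 26.95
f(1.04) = 18.54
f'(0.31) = 15.27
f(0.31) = 5.03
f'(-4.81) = 2.26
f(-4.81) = 2.38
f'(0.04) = 17.34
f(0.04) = 0.71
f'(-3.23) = 4.13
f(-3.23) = 7.08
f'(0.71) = 17.81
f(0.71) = 11.42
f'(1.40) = 62.28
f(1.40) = 33.09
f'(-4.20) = 2.69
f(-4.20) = 3.89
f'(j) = j*(j - 6)/((j - 2)*(j + 1)) - j*(j - 6)*(j + 6)/((j - 2)*(j + 1)^2) - j*(j - 6)*(j + 6)/((j - 2)^2*(j + 1)) + j*(j + 6)/((j - 2)*(j + 1)) + (j - 6)*(j + 6)/((j - 2)*(j + 1))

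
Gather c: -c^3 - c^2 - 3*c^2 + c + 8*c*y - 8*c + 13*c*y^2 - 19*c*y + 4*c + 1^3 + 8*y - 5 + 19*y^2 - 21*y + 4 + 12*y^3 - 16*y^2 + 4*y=-c^3 - 4*c^2 + c*(13*y^2 - 11*y - 3) + 12*y^3 + 3*y^2 - 9*y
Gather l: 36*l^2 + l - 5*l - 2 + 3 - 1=36*l^2 - 4*l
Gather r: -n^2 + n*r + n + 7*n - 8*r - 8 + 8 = -n^2 + 8*n + r*(n - 8)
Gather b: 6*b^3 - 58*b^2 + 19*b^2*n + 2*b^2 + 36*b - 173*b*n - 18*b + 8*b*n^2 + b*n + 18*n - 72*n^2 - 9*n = 6*b^3 + b^2*(19*n - 56) + b*(8*n^2 - 172*n + 18) - 72*n^2 + 9*n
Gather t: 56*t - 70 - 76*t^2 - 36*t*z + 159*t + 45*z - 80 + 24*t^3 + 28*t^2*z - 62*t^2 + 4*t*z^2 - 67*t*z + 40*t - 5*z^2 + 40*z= 24*t^3 + t^2*(28*z - 138) + t*(4*z^2 - 103*z + 255) - 5*z^2 + 85*z - 150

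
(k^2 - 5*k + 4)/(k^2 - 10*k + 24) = (k - 1)/(k - 6)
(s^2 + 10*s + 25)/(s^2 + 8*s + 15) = (s + 5)/(s + 3)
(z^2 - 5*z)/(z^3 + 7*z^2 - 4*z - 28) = z*(z - 5)/(z^3 + 7*z^2 - 4*z - 28)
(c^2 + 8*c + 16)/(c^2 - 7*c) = (c^2 + 8*c + 16)/(c*(c - 7))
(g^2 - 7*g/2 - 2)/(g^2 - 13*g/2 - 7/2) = (g - 4)/(g - 7)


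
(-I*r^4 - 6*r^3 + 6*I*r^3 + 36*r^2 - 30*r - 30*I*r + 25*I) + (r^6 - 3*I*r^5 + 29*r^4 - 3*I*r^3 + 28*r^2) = r^6 - 3*I*r^5 + 29*r^4 - I*r^4 - 6*r^3 + 3*I*r^3 + 64*r^2 - 30*r - 30*I*r + 25*I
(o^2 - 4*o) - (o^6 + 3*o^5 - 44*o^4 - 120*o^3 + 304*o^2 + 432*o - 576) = -o^6 - 3*o^5 + 44*o^4 + 120*o^3 - 303*o^2 - 436*o + 576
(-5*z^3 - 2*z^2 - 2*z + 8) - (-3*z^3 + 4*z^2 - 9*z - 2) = -2*z^3 - 6*z^2 + 7*z + 10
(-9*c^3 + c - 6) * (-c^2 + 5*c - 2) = 9*c^5 - 45*c^4 + 17*c^3 + 11*c^2 - 32*c + 12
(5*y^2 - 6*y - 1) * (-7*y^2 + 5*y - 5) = -35*y^4 + 67*y^3 - 48*y^2 + 25*y + 5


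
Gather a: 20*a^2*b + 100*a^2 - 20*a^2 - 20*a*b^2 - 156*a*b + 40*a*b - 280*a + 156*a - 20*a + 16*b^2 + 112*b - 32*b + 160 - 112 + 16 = a^2*(20*b + 80) + a*(-20*b^2 - 116*b - 144) + 16*b^2 + 80*b + 64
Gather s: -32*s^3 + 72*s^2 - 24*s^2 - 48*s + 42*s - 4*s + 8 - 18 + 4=-32*s^3 + 48*s^2 - 10*s - 6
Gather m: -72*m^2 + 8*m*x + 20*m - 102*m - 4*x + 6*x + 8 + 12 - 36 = -72*m^2 + m*(8*x - 82) + 2*x - 16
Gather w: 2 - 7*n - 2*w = -7*n - 2*w + 2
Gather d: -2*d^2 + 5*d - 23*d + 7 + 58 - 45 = -2*d^2 - 18*d + 20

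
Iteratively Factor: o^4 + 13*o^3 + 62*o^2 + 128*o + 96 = (o + 4)*(o^3 + 9*o^2 + 26*o + 24) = (o + 2)*(o + 4)*(o^2 + 7*o + 12) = (o + 2)*(o + 3)*(o + 4)*(o + 4)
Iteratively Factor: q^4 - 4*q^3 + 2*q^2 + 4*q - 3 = (q - 1)*(q^3 - 3*q^2 - q + 3) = (q - 1)^2*(q^2 - 2*q - 3) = (q - 3)*(q - 1)^2*(q + 1)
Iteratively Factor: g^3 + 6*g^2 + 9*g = (g)*(g^2 + 6*g + 9) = g*(g + 3)*(g + 3)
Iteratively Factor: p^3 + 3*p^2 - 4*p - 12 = (p - 2)*(p^2 + 5*p + 6) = (p - 2)*(p + 3)*(p + 2)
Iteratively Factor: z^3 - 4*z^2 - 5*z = (z - 5)*(z^2 + z) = z*(z - 5)*(z + 1)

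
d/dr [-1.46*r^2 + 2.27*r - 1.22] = 2.27 - 2.92*r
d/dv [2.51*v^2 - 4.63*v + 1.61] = 5.02*v - 4.63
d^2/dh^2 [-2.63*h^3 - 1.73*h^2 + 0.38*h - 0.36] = -15.78*h - 3.46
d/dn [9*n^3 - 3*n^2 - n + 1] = 27*n^2 - 6*n - 1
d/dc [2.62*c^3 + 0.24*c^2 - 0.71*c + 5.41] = 7.86*c^2 + 0.48*c - 0.71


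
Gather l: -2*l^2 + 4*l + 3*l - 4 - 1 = -2*l^2 + 7*l - 5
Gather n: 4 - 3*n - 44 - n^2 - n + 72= -n^2 - 4*n + 32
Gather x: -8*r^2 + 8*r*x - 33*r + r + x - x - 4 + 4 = -8*r^2 + 8*r*x - 32*r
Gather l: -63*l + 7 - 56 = -63*l - 49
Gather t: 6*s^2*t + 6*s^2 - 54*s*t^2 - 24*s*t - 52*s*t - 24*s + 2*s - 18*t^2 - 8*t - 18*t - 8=6*s^2 - 22*s + t^2*(-54*s - 18) + t*(6*s^2 - 76*s - 26) - 8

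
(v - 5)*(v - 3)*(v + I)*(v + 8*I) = v^4 - 8*v^3 + 9*I*v^3 + 7*v^2 - 72*I*v^2 + 64*v + 135*I*v - 120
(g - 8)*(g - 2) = g^2 - 10*g + 16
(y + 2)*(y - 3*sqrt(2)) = y^2 - 3*sqrt(2)*y + 2*y - 6*sqrt(2)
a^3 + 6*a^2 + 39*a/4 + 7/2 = (a + 1/2)*(a + 2)*(a + 7/2)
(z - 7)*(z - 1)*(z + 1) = z^3 - 7*z^2 - z + 7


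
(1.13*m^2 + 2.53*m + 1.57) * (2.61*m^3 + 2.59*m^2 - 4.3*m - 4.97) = 2.9493*m^5 + 9.53*m^4 + 5.7914*m^3 - 12.4288*m^2 - 19.3251*m - 7.8029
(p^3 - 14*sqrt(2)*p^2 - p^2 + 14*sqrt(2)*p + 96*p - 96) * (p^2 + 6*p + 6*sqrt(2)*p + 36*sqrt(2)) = p^5 - 8*sqrt(2)*p^4 + 5*p^4 - 78*p^3 - 40*sqrt(2)*p^3 - 360*p^2 + 624*sqrt(2)*p^2 + 432*p + 2880*sqrt(2)*p - 3456*sqrt(2)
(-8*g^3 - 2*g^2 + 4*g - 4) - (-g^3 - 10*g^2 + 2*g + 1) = -7*g^3 + 8*g^2 + 2*g - 5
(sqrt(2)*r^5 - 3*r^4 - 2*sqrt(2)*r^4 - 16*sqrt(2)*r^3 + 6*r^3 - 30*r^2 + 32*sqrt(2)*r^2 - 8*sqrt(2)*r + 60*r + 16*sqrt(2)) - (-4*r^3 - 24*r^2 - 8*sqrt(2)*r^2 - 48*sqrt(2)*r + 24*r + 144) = sqrt(2)*r^5 - 3*r^4 - 2*sqrt(2)*r^4 - 16*sqrt(2)*r^3 + 10*r^3 - 6*r^2 + 40*sqrt(2)*r^2 + 36*r + 40*sqrt(2)*r - 144 + 16*sqrt(2)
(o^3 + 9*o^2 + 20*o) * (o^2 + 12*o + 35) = o^5 + 21*o^4 + 163*o^3 + 555*o^2 + 700*o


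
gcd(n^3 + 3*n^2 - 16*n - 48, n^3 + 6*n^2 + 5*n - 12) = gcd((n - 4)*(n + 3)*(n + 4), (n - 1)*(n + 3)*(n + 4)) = n^2 + 7*n + 12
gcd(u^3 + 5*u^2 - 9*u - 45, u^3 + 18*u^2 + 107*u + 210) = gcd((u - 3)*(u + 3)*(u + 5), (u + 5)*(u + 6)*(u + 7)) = u + 5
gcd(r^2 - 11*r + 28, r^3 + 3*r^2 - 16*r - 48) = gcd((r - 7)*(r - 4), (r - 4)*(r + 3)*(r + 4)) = r - 4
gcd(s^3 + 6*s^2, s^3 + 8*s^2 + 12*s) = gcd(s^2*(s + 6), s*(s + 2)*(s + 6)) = s^2 + 6*s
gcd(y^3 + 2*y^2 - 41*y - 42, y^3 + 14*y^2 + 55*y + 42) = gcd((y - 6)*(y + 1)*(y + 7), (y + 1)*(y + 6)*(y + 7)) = y^2 + 8*y + 7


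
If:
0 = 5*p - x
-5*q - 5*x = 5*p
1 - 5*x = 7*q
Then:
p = -1/17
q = 6/17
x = -5/17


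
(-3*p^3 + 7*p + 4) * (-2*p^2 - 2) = 6*p^5 - 8*p^3 - 8*p^2 - 14*p - 8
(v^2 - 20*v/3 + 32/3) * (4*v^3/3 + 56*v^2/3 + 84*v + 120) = 4*v^5/3 + 88*v^4/9 - 236*v^3/9 - 2168*v^2/9 + 96*v + 1280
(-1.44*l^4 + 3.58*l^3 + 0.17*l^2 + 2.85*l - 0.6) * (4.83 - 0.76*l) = 1.0944*l^5 - 9.676*l^4 + 17.1622*l^3 - 1.3449*l^2 + 14.2215*l - 2.898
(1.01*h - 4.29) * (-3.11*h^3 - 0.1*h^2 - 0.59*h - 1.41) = -3.1411*h^4 + 13.2409*h^3 - 0.1669*h^2 + 1.107*h + 6.0489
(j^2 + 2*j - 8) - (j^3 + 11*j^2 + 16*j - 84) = -j^3 - 10*j^2 - 14*j + 76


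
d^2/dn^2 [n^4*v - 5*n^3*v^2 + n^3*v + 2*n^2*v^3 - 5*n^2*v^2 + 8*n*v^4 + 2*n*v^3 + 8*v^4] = 2*v*(6*n^2 - 15*n*v + 3*n + 2*v^2 - 5*v)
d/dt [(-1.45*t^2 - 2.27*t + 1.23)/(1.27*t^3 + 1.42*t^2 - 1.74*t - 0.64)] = (1.8415*t^4 + 5.7658*t^3 + 1.0601*t^2 - 1.6372*t + 3.593)/(1.6129*t^6 + 3.6068*t^5 - 2.4032*t^4 - 6.5672*t^3 + 1.21*t^2 + 2.2272*t + 0.4096)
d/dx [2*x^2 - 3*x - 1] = 4*x - 3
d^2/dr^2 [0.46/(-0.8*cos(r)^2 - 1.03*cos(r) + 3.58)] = (1.1776*(1 - cos(r)^2)^2 + 1.13712*cos(r)^3 + 6.346574*cos(r)^2 - 0.578036*cos(r) - 4.788508)/(0.8*cos(r)^2 + 1.03*cos(r) - 3.58)^3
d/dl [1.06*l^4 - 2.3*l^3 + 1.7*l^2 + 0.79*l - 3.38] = 4.24*l^3 - 6.9*l^2 + 3.4*l + 0.79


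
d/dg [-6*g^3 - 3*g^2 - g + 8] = -18*g^2 - 6*g - 1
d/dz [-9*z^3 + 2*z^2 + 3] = z*(4 - 27*z)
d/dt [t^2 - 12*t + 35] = 2*t - 12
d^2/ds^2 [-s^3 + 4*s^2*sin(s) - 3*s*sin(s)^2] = -4*s^2*sin(s) + 16*s*cos(s) - 6*s*cos(2*s) - 6*s + 8*sin(s) - 6*sin(2*s)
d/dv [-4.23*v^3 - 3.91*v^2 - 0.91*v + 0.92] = -12.69*v^2 - 7.82*v - 0.91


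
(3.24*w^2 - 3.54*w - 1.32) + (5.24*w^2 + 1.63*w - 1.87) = 8.48*w^2 - 1.91*w - 3.19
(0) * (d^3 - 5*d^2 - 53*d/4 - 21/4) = 0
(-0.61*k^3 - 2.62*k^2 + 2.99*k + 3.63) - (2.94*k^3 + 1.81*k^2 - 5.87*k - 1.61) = -3.55*k^3 - 4.43*k^2 + 8.86*k + 5.24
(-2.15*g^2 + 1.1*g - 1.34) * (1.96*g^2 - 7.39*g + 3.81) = -4.214*g^4 + 18.0445*g^3 - 18.9469*g^2 + 14.0936*g - 5.1054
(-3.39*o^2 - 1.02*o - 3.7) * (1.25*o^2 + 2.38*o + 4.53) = -4.2375*o^4 - 9.3432*o^3 - 22.4093*o^2 - 13.4266*o - 16.761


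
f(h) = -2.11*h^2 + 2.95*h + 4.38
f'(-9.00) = 40.93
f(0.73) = 5.41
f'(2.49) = -7.56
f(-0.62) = 1.74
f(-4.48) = -51.18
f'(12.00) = -47.69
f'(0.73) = -0.13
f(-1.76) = -7.35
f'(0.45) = 1.05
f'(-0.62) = 5.57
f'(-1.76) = 10.38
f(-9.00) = -193.08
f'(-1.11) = 7.63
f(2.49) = -1.36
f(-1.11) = -1.49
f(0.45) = 5.28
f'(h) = 2.95 - 4.22*h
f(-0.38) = 2.95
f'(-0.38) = 4.55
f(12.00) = -264.06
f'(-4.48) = 21.86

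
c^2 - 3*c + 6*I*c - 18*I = (c - 3)*(c + 6*I)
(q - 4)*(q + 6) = q^2 + 2*q - 24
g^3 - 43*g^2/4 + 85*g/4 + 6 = (g - 8)*(g - 3)*(g + 1/4)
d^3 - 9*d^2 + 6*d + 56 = (d - 7)*(d - 4)*(d + 2)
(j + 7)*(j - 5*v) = j^2 - 5*j*v + 7*j - 35*v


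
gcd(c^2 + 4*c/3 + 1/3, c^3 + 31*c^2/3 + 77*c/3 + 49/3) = c + 1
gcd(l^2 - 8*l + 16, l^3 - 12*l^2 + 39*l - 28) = l - 4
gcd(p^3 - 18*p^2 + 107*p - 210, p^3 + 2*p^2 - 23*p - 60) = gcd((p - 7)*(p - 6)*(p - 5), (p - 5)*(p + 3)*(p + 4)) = p - 5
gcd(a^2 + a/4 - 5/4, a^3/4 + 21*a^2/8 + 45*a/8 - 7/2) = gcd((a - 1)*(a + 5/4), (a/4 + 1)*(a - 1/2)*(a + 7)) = 1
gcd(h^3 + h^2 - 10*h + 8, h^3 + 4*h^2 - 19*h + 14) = h^2 - 3*h + 2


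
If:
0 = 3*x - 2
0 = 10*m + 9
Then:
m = -9/10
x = 2/3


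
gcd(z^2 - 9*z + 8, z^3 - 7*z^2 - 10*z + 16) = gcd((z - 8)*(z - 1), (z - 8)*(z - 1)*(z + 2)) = z^2 - 9*z + 8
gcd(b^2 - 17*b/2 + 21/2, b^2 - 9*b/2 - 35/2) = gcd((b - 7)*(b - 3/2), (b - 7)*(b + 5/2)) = b - 7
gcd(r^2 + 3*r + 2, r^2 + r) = r + 1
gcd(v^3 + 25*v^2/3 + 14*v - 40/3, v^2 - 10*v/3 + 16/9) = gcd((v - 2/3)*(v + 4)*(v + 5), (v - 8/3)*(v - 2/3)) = v - 2/3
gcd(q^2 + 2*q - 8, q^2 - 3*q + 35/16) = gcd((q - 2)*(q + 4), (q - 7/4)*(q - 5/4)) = 1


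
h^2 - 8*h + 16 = (h - 4)^2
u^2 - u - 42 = (u - 7)*(u + 6)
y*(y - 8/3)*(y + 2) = y^3 - 2*y^2/3 - 16*y/3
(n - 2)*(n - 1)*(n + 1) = n^3 - 2*n^2 - n + 2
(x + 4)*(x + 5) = x^2 + 9*x + 20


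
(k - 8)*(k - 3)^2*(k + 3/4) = k^4 - 53*k^3/4 + 93*k^2/2 - 117*k/4 - 54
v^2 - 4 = (v - 2)*(v + 2)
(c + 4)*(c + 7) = c^2 + 11*c + 28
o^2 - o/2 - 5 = (o - 5/2)*(o + 2)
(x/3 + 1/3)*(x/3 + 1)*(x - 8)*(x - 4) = x^4/9 - 8*x^3/9 - 13*x^2/9 + 92*x/9 + 32/3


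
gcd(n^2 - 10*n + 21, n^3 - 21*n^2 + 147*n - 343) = n - 7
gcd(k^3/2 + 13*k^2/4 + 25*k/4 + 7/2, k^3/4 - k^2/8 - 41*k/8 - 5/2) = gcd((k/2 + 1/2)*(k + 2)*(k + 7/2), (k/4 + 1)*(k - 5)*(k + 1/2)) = 1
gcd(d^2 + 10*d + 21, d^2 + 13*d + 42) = d + 7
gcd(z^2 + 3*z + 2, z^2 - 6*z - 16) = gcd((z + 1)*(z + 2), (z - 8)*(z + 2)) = z + 2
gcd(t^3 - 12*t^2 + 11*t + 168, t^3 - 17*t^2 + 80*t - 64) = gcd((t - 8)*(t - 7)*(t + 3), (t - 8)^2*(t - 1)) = t - 8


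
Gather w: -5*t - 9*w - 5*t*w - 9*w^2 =-5*t - 9*w^2 + w*(-5*t - 9)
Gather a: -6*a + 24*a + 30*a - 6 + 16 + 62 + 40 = 48*a + 112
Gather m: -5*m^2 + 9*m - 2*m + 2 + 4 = -5*m^2 + 7*m + 6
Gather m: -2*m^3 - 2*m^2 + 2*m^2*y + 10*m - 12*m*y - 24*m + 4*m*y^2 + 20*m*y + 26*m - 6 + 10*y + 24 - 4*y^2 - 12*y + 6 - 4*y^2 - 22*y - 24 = -2*m^3 + m^2*(2*y - 2) + m*(4*y^2 + 8*y + 12) - 8*y^2 - 24*y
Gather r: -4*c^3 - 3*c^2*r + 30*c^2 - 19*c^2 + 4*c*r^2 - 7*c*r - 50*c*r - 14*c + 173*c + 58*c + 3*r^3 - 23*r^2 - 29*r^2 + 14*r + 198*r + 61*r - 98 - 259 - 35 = -4*c^3 + 11*c^2 + 217*c + 3*r^3 + r^2*(4*c - 52) + r*(-3*c^2 - 57*c + 273) - 392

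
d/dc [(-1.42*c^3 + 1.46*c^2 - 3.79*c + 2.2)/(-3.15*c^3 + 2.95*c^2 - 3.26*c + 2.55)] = (0.409999999999997*c^4 - 14.6186*c^3 + 16.3479*c^2 - 5.534*c - 2.4925)/(9.9225*c^6 - 18.585*c^5 + 29.2405*c^4 - 35.299*c^3 + 25.6726*c^2 - 16.626*c + 6.5025)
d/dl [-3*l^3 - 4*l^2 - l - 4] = -9*l^2 - 8*l - 1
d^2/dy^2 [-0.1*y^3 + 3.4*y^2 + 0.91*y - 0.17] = 6.8 - 0.6*y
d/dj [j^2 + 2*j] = 2*j + 2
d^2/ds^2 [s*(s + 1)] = 2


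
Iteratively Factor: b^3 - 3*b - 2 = (b + 1)*(b^2 - b - 2) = (b + 1)^2*(b - 2)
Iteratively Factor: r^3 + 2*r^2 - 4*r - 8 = (r + 2)*(r^2 - 4) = (r - 2)*(r + 2)*(r + 2)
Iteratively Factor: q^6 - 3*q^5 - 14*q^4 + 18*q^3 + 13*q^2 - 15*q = (q + 1)*(q^5 - 4*q^4 - 10*q^3 + 28*q^2 - 15*q) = q*(q + 1)*(q^4 - 4*q^3 - 10*q^2 + 28*q - 15) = q*(q - 1)*(q + 1)*(q^3 - 3*q^2 - 13*q + 15) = q*(q - 1)^2*(q + 1)*(q^2 - 2*q - 15) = q*(q - 1)^2*(q + 1)*(q + 3)*(q - 5)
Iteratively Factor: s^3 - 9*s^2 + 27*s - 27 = (s - 3)*(s^2 - 6*s + 9) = (s - 3)^2*(s - 3)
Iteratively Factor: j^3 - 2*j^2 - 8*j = (j)*(j^2 - 2*j - 8) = j*(j - 4)*(j + 2)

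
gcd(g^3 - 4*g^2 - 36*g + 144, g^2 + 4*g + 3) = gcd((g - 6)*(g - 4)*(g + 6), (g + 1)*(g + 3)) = 1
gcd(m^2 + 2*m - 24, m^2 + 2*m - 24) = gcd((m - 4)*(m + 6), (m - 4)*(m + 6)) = m^2 + 2*m - 24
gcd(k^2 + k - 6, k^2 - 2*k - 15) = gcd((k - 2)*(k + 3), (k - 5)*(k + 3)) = k + 3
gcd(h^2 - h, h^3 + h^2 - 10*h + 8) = h - 1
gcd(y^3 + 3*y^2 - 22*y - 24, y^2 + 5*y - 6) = y + 6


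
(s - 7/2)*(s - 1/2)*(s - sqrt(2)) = s^3 - 4*s^2 - sqrt(2)*s^2 + 7*s/4 + 4*sqrt(2)*s - 7*sqrt(2)/4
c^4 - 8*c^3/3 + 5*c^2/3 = c^2*(c - 5/3)*(c - 1)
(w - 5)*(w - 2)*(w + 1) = w^3 - 6*w^2 + 3*w + 10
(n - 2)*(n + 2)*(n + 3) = n^3 + 3*n^2 - 4*n - 12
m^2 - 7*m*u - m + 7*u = (m - 1)*(m - 7*u)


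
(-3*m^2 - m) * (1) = -3*m^2 - m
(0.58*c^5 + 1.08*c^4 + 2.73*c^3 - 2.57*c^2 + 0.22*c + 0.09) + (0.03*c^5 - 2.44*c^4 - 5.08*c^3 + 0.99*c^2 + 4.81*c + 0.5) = 0.61*c^5 - 1.36*c^4 - 2.35*c^3 - 1.58*c^2 + 5.03*c + 0.59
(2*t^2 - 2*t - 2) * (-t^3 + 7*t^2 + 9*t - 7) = -2*t^5 + 16*t^4 + 6*t^3 - 46*t^2 - 4*t + 14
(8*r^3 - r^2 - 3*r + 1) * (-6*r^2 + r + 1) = -48*r^5 + 14*r^4 + 25*r^3 - 10*r^2 - 2*r + 1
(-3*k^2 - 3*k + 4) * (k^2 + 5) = -3*k^4 - 3*k^3 - 11*k^2 - 15*k + 20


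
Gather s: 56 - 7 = 49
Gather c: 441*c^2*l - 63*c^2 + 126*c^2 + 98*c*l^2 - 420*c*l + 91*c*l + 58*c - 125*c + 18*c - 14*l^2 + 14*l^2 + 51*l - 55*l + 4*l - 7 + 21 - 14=c^2*(441*l + 63) + c*(98*l^2 - 329*l - 49)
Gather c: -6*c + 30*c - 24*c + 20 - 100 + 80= 0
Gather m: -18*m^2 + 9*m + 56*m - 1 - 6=-18*m^2 + 65*m - 7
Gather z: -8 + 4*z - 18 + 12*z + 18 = 16*z - 8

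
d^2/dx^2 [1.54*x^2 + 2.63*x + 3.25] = 3.08000000000000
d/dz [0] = 0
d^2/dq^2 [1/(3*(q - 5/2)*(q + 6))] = 4*(4*(q + 6)^2 + 2*(q + 6)*(2*q - 5) + (2*q - 5)^2)/(3*(q + 6)^3*(2*q - 5)^3)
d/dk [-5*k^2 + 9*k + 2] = 9 - 10*k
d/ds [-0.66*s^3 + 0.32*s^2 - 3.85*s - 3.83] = -1.98*s^2 + 0.64*s - 3.85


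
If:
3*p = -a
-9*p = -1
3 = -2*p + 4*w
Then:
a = -1/3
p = 1/9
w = 29/36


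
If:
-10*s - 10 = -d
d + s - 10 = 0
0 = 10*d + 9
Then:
No Solution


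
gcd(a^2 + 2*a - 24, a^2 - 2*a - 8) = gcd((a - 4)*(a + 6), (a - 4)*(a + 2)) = a - 4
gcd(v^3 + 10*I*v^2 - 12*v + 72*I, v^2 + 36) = v + 6*I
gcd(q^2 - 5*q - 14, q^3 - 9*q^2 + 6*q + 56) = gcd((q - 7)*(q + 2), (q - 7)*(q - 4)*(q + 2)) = q^2 - 5*q - 14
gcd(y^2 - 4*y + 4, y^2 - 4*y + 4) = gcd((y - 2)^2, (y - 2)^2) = y^2 - 4*y + 4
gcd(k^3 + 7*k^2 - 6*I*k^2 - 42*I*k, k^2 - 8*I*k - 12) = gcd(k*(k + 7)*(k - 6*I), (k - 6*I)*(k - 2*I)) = k - 6*I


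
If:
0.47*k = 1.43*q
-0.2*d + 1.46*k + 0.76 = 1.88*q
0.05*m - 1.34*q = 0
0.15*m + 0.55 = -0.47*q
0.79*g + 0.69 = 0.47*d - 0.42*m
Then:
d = 2.23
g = 2.20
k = -0.37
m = -3.28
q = -0.12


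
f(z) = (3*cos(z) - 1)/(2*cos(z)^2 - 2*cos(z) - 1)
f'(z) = (4*sin(z)*cos(z) - 2*sin(z))*(3*cos(z) - 1)/(2*cos(z)^2 - 2*cos(z) - 1)^2 - 3*sin(z)/(2*cos(z)^2 - 2*cos(z) - 1) = (6*cos(z)^2 - 4*cos(z) + 5)*sin(z)/(2*cos(z) - cos(2*z))^2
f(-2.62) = -1.61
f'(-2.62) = -1.29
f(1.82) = 4.52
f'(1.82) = 41.51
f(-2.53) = -1.75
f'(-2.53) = -1.80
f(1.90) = 13.64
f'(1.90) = 314.11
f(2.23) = -2.91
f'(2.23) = 8.06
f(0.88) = -0.62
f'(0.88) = 1.76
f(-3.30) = -1.35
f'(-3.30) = 0.27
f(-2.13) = -4.15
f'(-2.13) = -19.19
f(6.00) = -1.75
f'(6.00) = -1.61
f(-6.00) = -1.75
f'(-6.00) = 1.61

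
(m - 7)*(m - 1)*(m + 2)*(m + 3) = m^4 - 3*m^3 - 27*m^2 - 13*m + 42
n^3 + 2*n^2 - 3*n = n*(n - 1)*(n + 3)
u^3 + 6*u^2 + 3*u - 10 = (u - 1)*(u + 2)*(u + 5)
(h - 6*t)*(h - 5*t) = h^2 - 11*h*t + 30*t^2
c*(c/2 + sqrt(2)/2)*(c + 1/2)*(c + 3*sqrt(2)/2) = c^4/2 + c^3/4 + 5*sqrt(2)*c^3/4 + 5*sqrt(2)*c^2/8 + 3*c^2/2 + 3*c/4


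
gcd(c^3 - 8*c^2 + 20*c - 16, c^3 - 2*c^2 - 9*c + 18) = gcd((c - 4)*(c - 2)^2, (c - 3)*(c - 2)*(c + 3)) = c - 2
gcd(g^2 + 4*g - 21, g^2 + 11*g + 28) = g + 7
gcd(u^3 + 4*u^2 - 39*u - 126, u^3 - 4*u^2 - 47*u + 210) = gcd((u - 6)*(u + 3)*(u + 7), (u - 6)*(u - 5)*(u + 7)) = u^2 + u - 42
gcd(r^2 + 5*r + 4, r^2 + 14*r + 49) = 1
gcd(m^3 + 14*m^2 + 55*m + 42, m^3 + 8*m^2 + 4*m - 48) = m + 6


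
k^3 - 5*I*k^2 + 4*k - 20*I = (k - 5*I)*(k - 2*I)*(k + 2*I)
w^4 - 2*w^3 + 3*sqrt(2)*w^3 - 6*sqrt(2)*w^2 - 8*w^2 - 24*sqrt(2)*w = w*(w - 4)*(w + 2)*(w + 3*sqrt(2))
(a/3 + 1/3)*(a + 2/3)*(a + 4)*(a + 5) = a^4/3 + 32*a^3/9 + 107*a^2/9 + 118*a/9 + 40/9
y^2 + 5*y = y*(y + 5)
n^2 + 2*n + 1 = (n + 1)^2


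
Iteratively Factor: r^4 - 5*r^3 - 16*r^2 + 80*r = (r + 4)*(r^3 - 9*r^2 + 20*r) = (r - 5)*(r + 4)*(r^2 - 4*r) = (r - 5)*(r - 4)*(r + 4)*(r)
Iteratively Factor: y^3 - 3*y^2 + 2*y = (y - 1)*(y^2 - 2*y) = (y - 2)*(y - 1)*(y)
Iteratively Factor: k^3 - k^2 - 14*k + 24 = (k - 3)*(k^2 + 2*k - 8) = (k - 3)*(k + 4)*(k - 2)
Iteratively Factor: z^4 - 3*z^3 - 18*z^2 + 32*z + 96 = (z + 3)*(z^3 - 6*z^2 + 32) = (z - 4)*(z + 3)*(z^2 - 2*z - 8) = (z - 4)*(z + 2)*(z + 3)*(z - 4)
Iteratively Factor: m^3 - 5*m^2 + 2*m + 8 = (m + 1)*(m^2 - 6*m + 8) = (m - 2)*(m + 1)*(m - 4)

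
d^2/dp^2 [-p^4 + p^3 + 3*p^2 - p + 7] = -12*p^2 + 6*p + 6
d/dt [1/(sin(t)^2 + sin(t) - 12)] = -(2*sin(t) + 1)*cos(t)/(sin(t)^2 + sin(t) - 12)^2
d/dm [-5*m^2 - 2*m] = -10*m - 2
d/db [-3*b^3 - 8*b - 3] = -9*b^2 - 8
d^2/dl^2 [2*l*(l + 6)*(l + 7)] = 12*l + 52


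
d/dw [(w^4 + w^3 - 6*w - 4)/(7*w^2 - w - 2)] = 2*(7*w^5 + 2*w^4 - 5*w^3 + 18*w^2 + 28*w + 4)/(49*w^4 - 14*w^3 - 27*w^2 + 4*w + 4)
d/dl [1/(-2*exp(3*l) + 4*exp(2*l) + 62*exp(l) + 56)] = (3*exp(2*l) - 4*exp(l) - 31)*exp(l)/(2*(-exp(3*l) + 2*exp(2*l) + 31*exp(l) + 28)^2)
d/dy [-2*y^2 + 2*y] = 2 - 4*y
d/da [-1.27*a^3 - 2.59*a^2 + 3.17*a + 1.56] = -3.81*a^2 - 5.18*a + 3.17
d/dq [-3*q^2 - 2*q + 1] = -6*q - 2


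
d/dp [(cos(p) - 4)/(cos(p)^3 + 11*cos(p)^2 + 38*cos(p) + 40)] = (-173*cos(p) - cos(2*p) + cos(3*p) - 385)*sin(p)/(2*(cos(p)^3 + 11*cos(p)^2 + 38*cos(p) + 40)^2)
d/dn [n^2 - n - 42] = 2*n - 1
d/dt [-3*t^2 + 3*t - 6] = 3 - 6*t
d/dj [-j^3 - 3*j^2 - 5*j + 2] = -3*j^2 - 6*j - 5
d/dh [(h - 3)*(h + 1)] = 2*h - 2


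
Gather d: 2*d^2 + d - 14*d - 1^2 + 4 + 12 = 2*d^2 - 13*d + 15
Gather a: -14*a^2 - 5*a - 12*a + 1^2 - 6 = -14*a^2 - 17*a - 5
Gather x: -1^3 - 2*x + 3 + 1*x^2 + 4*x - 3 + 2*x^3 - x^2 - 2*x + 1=2*x^3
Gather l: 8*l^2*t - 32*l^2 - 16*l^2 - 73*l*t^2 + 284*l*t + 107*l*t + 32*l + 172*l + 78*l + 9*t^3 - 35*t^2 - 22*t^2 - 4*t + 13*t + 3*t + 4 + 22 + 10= l^2*(8*t - 48) + l*(-73*t^2 + 391*t + 282) + 9*t^3 - 57*t^2 + 12*t + 36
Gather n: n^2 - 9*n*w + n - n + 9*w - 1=n^2 - 9*n*w + 9*w - 1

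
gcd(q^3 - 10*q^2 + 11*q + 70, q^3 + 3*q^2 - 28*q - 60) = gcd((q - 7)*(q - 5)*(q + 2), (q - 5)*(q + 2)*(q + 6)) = q^2 - 3*q - 10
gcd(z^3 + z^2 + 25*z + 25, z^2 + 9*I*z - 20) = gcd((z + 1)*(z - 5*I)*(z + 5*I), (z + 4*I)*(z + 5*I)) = z + 5*I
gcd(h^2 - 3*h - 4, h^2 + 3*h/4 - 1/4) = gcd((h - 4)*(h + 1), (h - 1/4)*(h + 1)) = h + 1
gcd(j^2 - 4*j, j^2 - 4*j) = j^2 - 4*j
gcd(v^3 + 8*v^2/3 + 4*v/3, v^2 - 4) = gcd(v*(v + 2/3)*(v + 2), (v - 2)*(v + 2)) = v + 2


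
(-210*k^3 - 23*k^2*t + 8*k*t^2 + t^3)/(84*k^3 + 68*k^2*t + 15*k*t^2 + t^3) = (-5*k + t)/(2*k + t)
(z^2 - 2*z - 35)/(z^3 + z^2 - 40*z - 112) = (z + 5)/(z^2 + 8*z + 16)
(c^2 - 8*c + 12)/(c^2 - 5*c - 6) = (c - 2)/(c + 1)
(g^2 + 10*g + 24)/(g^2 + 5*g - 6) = (g + 4)/(g - 1)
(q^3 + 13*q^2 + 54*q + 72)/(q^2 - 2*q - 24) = (q^2 + 9*q + 18)/(q - 6)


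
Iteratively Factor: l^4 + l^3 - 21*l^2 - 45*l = (l + 3)*(l^3 - 2*l^2 - 15*l) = l*(l + 3)*(l^2 - 2*l - 15) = l*(l - 5)*(l + 3)*(l + 3)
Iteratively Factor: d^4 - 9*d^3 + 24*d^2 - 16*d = (d)*(d^3 - 9*d^2 + 24*d - 16) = d*(d - 4)*(d^2 - 5*d + 4) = d*(d - 4)^2*(d - 1)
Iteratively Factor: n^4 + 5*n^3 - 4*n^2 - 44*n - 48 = (n - 3)*(n^3 + 8*n^2 + 20*n + 16) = (n - 3)*(n + 2)*(n^2 + 6*n + 8) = (n - 3)*(n + 2)*(n + 4)*(n + 2)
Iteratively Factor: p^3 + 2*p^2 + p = (p + 1)*(p^2 + p) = (p + 1)^2*(p)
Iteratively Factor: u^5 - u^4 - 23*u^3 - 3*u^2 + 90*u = (u + 3)*(u^4 - 4*u^3 - 11*u^2 + 30*u) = (u - 5)*(u + 3)*(u^3 + u^2 - 6*u) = (u - 5)*(u + 3)^2*(u^2 - 2*u) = (u - 5)*(u - 2)*(u + 3)^2*(u)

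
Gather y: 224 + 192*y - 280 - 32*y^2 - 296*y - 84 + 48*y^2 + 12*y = 16*y^2 - 92*y - 140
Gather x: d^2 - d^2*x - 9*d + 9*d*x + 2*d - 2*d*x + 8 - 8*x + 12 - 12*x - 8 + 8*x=d^2 - 7*d + x*(-d^2 + 7*d - 12) + 12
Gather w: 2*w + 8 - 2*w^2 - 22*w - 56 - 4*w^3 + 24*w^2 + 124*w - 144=-4*w^3 + 22*w^2 + 104*w - 192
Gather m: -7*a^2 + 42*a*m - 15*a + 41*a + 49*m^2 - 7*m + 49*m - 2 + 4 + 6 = -7*a^2 + 26*a + 49*m^2 + m*(42*a + 42) + 8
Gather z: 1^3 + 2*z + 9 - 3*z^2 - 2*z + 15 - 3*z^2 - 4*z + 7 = -6*z^2 - 4*z + 32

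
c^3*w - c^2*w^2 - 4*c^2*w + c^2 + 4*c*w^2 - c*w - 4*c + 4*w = (c - 4)*(c - w)*(c*w + 1)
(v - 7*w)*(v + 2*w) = v^2 - 5*v*w - 14*w^2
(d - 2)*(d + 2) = d^2 - 4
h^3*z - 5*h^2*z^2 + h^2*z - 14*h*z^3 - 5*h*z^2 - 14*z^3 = (h - 7*z)*(h + 2*z)*(h*z + z)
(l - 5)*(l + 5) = l^2 - 25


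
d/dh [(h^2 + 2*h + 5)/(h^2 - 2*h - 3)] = 4*(-h^2 - 4*h + 1)/(h^4 - 4*h^3 - 2*h^2 + 12*h + 9)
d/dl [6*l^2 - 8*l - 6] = 12*l - 8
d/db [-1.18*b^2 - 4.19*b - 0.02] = -2.36*b - 4.19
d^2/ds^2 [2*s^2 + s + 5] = 4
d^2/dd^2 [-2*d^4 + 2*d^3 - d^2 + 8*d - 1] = -24*d^2 + 12*d - 2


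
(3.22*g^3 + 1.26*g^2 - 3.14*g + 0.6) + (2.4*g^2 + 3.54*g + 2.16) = 3.22*g^3 + 3.66*g^2 + 0.4*g + 2.76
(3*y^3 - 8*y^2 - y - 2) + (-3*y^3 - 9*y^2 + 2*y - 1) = -17*y^2 + y - 3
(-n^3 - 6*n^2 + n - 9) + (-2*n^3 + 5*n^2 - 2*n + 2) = -3*n^3 - n^2 - n - 7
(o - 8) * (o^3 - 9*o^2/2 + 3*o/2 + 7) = o^4 - 25*o^3/2 + 75*o^2/2 - 5*o - 56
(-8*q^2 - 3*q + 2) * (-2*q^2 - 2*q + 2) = 16*q^4 + 22*q^3 - 14*q^2 - 10*q + 4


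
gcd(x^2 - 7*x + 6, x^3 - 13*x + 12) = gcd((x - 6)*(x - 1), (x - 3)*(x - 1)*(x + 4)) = x - 1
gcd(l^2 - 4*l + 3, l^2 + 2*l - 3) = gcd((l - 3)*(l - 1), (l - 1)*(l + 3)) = l - 1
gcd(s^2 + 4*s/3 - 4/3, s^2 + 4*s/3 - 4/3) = s^2 + 4*s/3 - 4/3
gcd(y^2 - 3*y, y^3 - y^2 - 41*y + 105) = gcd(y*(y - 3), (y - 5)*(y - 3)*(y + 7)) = y - 3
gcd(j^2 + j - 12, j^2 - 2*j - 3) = j - 3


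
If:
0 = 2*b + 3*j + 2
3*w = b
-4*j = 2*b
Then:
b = -4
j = 2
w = -4/3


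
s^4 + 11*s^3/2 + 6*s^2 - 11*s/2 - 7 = (s - 1)*(s + 1)*(s + 2)*(s + 7/2)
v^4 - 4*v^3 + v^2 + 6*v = v*(v - 3)*(v - 2)*(v + 1)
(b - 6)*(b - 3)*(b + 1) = b^3 - 8*b^2 + 9*b + 18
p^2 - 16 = (p - 4)*(p + 4)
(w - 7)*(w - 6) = w^2 - 13*w + 42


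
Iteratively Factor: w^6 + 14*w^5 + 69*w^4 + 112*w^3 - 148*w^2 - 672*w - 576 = (w + 4)*(w^5 + 10*w^4 + 29*w^3 - 4*w^2 - 132*w - 144) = (w + 3)*(w + 4)*(w^4 + 7*w^3 + 8*w^2 - 28*w - 48) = (w + 3)^2*(w + 4)*(w^3 + 4*w^2 - 4*w - 16) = (w - 2)*(w + 3)^2*(w + 4)*(w^2 + 6*w + 8) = (w - 2)*(w + 3)^2*(w + 4)^2*(w + 2)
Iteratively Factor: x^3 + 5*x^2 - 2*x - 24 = (x + 3)*(x^2 + 2*x - 8) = (x - 2)*(x + 3)*(x + 4)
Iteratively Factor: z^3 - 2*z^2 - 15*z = (z - 5)*(z^2 + 3*z) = z*(z - 5)*(z + 3)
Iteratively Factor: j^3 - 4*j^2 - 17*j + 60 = (j - 3)*(j^2 - j - 20) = (j - 5)*(j - 3)*(j + 4)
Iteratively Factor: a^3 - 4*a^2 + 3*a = (a - 3)*(a^2 - a) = a*(a - 3)*(a - 1)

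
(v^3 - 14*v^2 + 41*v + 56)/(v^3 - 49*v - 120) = (v^2 - 6*v - 7)/(v^2 + 8*v + 15)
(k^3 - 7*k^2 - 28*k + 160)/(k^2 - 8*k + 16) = (k^2 - 3*k - 40)/(k - 4)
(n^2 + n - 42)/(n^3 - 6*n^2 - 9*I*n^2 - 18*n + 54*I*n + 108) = (n + 7)/(n^2 - 9*I*n - 18)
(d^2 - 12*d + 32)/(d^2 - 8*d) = (d - 4)/d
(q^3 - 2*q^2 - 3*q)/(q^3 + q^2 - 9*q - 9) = q/(q + 3)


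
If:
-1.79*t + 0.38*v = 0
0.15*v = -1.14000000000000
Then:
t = -1.61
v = -7.60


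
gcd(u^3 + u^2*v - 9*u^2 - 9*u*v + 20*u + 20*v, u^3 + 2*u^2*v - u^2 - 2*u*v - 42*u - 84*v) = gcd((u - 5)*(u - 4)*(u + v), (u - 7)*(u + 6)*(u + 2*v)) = 1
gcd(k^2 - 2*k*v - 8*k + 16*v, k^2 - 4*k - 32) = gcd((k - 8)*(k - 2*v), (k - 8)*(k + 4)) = k - 8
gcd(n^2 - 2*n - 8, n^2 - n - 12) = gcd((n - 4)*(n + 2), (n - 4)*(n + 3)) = n - 4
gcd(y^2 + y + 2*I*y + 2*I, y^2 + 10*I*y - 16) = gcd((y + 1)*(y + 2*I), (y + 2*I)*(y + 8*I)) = y + 2*I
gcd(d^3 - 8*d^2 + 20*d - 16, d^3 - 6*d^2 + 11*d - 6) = d - 2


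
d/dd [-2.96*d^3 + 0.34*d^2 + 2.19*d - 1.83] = -8.88*d^2 + 0.68*d + 2.19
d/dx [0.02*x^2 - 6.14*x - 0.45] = 0.04*x - 6.14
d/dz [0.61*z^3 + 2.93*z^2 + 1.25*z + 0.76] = 1.83*z^2 + 5.86*z + 1.25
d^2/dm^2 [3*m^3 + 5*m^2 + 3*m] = 18*m + 10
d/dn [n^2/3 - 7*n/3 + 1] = 2*n/3 - 7/3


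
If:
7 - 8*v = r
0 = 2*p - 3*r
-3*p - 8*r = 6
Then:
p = -18/25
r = -12/25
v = 187/200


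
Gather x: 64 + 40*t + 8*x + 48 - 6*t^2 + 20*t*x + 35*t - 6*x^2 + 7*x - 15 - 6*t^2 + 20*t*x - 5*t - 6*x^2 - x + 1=-12*t^2 + 70*t - 12*x^2 + x*(40*t + 14) + 98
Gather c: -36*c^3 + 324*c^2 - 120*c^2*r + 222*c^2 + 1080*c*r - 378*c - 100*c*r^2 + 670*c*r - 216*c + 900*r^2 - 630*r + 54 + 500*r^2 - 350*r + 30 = -36*c^3 + c^2*(546 - 120*r) + c*(-100*r^2 + 1750*r - 594) + 1400*r^2 - 980*r + 84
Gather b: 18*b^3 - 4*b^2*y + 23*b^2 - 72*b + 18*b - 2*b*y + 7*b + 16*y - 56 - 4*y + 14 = 18*b^3 + b^2*(23 - 4*y) + b*(-2*y - 47) + 12*y - 42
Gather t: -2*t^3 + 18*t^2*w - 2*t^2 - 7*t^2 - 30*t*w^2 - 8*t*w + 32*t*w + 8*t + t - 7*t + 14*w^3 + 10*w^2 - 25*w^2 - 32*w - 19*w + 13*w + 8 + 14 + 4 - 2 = -2*t^3 + t^2*(18*w - 9) + t*(-30*w^2 + 24*w + 2) + 14*w^3 - 15*w^2 - 38*w + 24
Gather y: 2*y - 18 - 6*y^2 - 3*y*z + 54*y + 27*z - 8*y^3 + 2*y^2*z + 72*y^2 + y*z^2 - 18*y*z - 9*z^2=-8*y^3 + y^2*(2*z + 66) + y*(z^2 - 21*z + 56) - 9*z^2 + 27*z - 18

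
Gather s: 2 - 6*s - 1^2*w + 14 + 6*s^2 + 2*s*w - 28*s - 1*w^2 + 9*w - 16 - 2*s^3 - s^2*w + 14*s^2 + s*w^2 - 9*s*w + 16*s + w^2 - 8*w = -2*s^3 + s^2*(20 - w) + s*(w^2 - 7*w - 18)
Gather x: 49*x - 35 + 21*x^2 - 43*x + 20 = 21*x^2 + 6*x - 15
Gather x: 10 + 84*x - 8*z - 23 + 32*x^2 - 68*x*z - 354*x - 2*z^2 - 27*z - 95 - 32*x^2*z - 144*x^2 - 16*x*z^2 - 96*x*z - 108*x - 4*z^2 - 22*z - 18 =x^2*(-32*z - 112) + x*(-16*z^2 - 164*z - 378) - 6*z^2 - 57*z - 126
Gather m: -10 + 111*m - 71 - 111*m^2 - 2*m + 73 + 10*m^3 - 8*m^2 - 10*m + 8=10*m^3 - 119*m^2 + 99*m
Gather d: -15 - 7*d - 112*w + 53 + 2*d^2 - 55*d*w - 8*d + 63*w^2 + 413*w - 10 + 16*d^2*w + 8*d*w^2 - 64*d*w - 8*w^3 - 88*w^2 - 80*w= d^2*(16*w + 2) + d*(8*w^2 - 119*w - 15) - 8*w^3 - 25*w^2 + 221*w + 28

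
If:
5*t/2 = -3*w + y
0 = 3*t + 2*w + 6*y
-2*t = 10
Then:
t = -5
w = 9/2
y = 1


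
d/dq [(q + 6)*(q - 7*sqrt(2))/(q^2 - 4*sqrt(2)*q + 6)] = (-2*(q + 6)*(q - 7*sqrt(2))*(q - 2*sqrt(2)) + (2*q - 7*sqrt(2) + 6)*(q^2 - 4*sqrt(2)*q + 6))/(q^2 - 4*sqrt(2)*q + 6)^2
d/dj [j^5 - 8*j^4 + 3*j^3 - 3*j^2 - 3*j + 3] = 5*j^4 - 32*j^3 + 9*j^2 - 6*j - 3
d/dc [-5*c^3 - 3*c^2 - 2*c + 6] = -15*c^2 - 6*c - 2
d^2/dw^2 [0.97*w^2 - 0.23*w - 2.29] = 1.94000000000000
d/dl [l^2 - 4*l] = 2*l - 4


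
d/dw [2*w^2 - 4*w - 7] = 4*w - 4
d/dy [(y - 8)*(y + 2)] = 2*y - 6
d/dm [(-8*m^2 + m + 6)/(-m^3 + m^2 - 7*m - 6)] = ((16*m - 1)*(m^3 - m^2 + 7*m + 6) + (-8*m^2 + m + 6)*(3*m^2 - 2*m + 7))/(m^3 - m^2 + 7*m + 6)^2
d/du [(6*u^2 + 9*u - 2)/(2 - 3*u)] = 6*(-3*u^2 + 4*u + 2)/(9*u^2 - 12*u + 4)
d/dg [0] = 0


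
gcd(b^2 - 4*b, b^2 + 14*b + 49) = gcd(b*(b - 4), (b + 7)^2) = 1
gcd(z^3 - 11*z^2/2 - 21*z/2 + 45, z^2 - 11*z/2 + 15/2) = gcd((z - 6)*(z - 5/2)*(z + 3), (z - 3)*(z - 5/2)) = z - 5/2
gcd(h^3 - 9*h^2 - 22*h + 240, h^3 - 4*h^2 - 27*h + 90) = h^2 - h - 30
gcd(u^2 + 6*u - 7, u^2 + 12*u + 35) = u + 7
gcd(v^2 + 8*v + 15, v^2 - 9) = v + 3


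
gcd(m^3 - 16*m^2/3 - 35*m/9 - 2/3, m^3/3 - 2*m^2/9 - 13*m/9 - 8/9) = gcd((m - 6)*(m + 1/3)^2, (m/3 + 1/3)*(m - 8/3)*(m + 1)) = 1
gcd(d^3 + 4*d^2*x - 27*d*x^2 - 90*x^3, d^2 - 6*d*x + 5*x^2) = -d + 5*x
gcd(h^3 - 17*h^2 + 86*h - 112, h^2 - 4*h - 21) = h - 7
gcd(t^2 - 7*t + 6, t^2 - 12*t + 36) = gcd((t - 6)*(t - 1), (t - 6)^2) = t - 6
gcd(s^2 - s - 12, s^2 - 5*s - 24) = s + 3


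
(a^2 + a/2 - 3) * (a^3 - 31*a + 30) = a^5 + a^4/2 - 34*a^3 + 29*a^2/2 + 108*a - 90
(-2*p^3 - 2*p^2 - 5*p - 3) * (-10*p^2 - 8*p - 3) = 20*p^5 + 36*p^4 + 72*p^3 + 76*p^2 + 39*p + 9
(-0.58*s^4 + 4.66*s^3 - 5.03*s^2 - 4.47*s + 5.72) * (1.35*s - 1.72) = -0.783*s^5 + 7.2886*s^4 - 14.8057*s^3 + 2.6171*s^2 + 15.4104*s - 9.8384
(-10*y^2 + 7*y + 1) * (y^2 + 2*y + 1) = -10*y^4 - 13*y^3 + 5*y^2 + 9*y + 1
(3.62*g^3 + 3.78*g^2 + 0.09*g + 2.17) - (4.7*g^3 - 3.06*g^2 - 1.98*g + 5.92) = -1.08*g^3 + 6.84*g^2 + 2.07*g - 3.75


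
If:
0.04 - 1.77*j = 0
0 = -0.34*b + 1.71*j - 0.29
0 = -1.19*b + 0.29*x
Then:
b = -0.74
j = 0.02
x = -3.03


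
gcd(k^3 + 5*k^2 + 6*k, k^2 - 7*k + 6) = 1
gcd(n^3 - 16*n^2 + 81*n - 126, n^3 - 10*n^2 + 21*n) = n^2 - 10*n + 21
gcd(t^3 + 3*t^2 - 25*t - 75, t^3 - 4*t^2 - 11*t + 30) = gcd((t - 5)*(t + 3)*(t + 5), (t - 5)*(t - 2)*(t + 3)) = t^2 - 2*t - 15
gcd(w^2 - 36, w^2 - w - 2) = 1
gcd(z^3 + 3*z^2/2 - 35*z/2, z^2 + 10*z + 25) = z + 5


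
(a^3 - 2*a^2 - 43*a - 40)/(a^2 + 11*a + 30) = (a^2 - 7*a - 8)/(a + 6)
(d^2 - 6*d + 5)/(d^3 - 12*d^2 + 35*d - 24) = (d - 5)/(d^2 - 11*d + 24)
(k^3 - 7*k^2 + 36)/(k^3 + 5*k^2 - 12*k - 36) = (k - 6)/(k + 6)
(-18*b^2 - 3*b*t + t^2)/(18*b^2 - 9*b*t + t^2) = (3*b + t)/(-3*b + t)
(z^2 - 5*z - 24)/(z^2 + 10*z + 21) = (z - 8)/(z + 7)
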